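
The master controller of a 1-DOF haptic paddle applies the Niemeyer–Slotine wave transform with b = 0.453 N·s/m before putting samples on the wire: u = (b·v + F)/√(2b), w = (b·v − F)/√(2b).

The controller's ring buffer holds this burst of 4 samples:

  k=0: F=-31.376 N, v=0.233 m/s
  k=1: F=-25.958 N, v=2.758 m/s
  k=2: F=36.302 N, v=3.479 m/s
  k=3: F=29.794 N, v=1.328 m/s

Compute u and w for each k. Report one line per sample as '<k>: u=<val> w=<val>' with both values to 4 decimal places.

0: u=-32.8526 w=33.0744
1: u=-25.9588 w=28.5840
2: u=39.7945 w=-36.4830
3: u=31.9335 w=-30.6694

k=0: b·v=0.453×0.233=0.1055; √(2b)=0.9518; u=(0.1055+(-31.376))/0.9518=-32.8526, w=(0.1055−(-31.376))/0.9518=33.0744
k=1: b·v=0.453×2.758=1.2494; √(2b)=0.9518; u=(1.2494+(-25.958))/0.9518=-25.9588, w=(1.2494−(-25.958))/0.9518=28.5840
k=2: b·v=0.453×3.479=1.5760; √(2b)=0.9518; u=(1.5760+36.302)/0.9518=39.7945, w=(1.5760−36.302)/0.9518=-36.4830
k=3: b·v=0.453×1.328=0.6016; √(2b)=0.9518; u=(0.6016+29.794)/0.9518=31.9335, w=(0.6016−29.794)/0.9518=-30.6694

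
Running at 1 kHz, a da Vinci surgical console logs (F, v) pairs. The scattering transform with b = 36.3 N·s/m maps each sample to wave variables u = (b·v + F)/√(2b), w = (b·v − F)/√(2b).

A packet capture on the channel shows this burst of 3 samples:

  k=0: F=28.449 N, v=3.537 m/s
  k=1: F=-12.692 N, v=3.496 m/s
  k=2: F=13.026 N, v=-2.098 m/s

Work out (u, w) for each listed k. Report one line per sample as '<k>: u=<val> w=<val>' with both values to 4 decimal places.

k=0: b·v=36.3×3.537=128.3931; √(2b)=8.5206; u=(128.3931+28.449)/8.5206=18.4075, w=(128.3931−28.449)/8.5206=11.7298
k=1: b·v=36.3×3.496=126.9048; √(2b)=8.5206; u=(126.9048+(-12.692))/8.5206=13.4044, w=(126.9048−(-12.692))/8.5206=16.3835
k=2: b·v=36.3×(-2.098)=-76.1574; √(2b)=8.5206; u=(-76.1574+13.026)/8.5206=-7.4093, w=(-76.1574−13.026)/8.5206=-10.4668

0: u=18.4075 w=11.7298
1: u=13.4044 w=16.3835
2: u=-7.4093 w=-10.4668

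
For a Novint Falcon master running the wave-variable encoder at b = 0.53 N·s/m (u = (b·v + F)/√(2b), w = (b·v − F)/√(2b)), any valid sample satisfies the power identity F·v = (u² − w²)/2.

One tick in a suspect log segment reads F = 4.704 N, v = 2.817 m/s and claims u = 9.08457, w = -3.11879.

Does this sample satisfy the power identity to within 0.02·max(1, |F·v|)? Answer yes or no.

no

F·v = 4.704×2.817 = 13.2512 W.
(u² − w²)/2 = (82.5294 − 9.7269)/2 = 36.4013 W.
|Δ| = 23.1501;  2% of max(1, |F·v|) = 0.2650.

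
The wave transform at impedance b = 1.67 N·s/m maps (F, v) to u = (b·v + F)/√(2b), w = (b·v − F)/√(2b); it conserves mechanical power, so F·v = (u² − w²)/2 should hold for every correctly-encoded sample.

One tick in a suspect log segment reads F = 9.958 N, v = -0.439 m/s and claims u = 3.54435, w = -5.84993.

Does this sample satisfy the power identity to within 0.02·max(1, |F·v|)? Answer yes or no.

F·v = 9.958×(-0.439) = -4.3716 W.
(u² − w²)/2 = (12.5624 − 34.2217)/2 = -10.8296 W.
|Δ| = 6.4581;  2% of max(1, |F·v|) = 0.0874.

no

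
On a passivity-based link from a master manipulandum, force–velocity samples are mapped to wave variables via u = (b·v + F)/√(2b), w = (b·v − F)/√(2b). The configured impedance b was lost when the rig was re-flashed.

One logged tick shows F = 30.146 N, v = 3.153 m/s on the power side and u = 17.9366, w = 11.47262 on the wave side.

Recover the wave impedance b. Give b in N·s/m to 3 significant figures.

u + w = 29.4092;  u + w = √(2b)·v, so √(2b) = 29.4092/3.153 = 9.3274.
b = (√(2b))²/2 = 87.0000/2 = 43.5000.
(Check via u − w = 2F/√(2b): u − w = 6.4640, 2F/√(2b) = 6.4640.)

b = 43.5 N·s/m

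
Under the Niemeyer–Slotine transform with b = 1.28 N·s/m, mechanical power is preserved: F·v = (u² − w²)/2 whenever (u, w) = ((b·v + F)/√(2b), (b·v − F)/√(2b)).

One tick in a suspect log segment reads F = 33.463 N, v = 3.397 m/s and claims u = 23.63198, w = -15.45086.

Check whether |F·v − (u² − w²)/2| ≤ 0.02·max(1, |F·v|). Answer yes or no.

F·v = 33.463×3.397 = 113.67381 W.
(u² − w²)/2 = (558.47048 − 238.72907)/2 = 159.87070 W.
|Δ| = 46.19689;  2% of max(1, |F·v|) = 2.27348.

no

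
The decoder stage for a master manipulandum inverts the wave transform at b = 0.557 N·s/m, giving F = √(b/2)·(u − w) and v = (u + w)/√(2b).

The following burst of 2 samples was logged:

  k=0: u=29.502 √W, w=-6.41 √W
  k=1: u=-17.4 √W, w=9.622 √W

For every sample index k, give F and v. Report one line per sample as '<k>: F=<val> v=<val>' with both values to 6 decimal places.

0: F=18.951875 v=21.878571
1: F=-14.260347 v=-7.369285

k=0: u−w=35.912000, u+w=23.092000; √(b/2)=0.527731, √(2b)=1.055462; F=0.527731×35.912=18.951875, v=23.092000/1.055462=21.878571
k=1: u−w=-27.022000, u+w=-7.778000; √(b/2)=0.527731, √(2b)=1.055462; F=0.527731×(-27.022)=-14.260347, v=-7.778000/1.055462=-7.369285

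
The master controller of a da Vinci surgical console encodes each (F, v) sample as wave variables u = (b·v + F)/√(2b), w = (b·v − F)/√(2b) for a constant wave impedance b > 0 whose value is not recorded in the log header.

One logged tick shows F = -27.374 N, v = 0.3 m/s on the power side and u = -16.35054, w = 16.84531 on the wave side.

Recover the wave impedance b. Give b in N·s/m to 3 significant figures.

u + w = 0.4948;  u + w = √(2b)·v, so √(2b) = 0.4948/0.3 = 1.6492.
b = (√(2b))²/2 = 2.7200/2 = 1.3600.
(Check via u − w = 2F/√(2b): u − w = -33.1959, 2F/√(2b) = -33.1960.)

b = 1.36 N·s/m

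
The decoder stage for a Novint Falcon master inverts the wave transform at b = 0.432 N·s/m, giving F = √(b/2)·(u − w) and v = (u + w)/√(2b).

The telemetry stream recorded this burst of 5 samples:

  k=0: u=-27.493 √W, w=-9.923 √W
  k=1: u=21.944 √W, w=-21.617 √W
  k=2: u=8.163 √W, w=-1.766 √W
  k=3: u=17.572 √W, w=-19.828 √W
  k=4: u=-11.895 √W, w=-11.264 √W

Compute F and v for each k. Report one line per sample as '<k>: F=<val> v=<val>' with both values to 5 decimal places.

k=0: u−w=-17.57000, u+w=-37.41600; √(b/2)=0.46476, √(2b)=0.92952; F=0.46476×(-17.57)=-8.16580, v=-37.41600/0.92952=-40.25321
k=1: u−w=43.56100, u+w=0.32700; √(b/2)=0.46476, √(2b)=0.92952; F=0.46476×43.561=20.24532, v=0.32700/0.92952=0.35180
k=2: u−w=9.92900, u+w=6.39700; √(b/2)=0.46476, √(2b)=0.92952; F=0.46476×9.929=4.61458, v=6.39700/0.92952=6.88208
k=3: u−w=37.40000, u+w=-2.25600; √(b/2)=0.46476, √(2b)=0.92952; F=0.46476×37.4=17.38195, v=-2.25600/0.92952=-2.42707
k=4: u−w=-0.63100, u+w=-23.15900; √(b/2)=0.46476, √(2b)=0.92952; F=0.46476×(-0.631)=-0.29326, v=-23.15900/0.92952=-24.91512

0: F=-8.16580 v=-40.25321
1: F=20.24532 v=0.35180
2: F=4.61458 v=6.88208
3: F=17.38195 v=-2.42707
4: F=-0.29326 v=-24.91512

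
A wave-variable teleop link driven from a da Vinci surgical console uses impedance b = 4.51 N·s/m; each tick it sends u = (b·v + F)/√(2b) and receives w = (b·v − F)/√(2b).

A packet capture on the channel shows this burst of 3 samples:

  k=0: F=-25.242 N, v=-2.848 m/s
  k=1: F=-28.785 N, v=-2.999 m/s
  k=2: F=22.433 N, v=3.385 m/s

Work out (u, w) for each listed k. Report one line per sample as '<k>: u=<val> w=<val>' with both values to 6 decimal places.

k=0: b·v=4.51×(-2.848)=-12.844480; √(2b)=3.003331; u=(-12.844480+(-25.242))/3.003331=-12.681411, w=(-12.844480−(-25.242))/3.003331=4.127923
k=1: b·v=4.51×(-2.999)=-13.525490; √(2b)=3.003331; u=(-13.525490+(-28.785))/3.003331=-14.087852, w=(-13.525490−(-28.785))/3.003331=5.080861
k=2: b·v=4.51×3.385=15.266350; √(2b)=3.003331; u=(15.266350+22.433)/3.003331=12.552511, w=(15.266350−22.433)/3.003331=-2.386233

0: u=-12.681411 w=4.127923
1: u=-14.087852 w=5.080861
2: u=12.552511 w=-2.386233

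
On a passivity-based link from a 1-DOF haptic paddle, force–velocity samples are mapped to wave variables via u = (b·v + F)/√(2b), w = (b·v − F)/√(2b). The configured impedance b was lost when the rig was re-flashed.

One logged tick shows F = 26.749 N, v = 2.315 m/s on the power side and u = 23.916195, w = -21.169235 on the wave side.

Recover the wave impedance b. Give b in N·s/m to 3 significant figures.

u + w = 2.746960;  u + w = √(2b)·v, so √(2b) = 2.746960/2.315 = 1.186592.
b = (√(2b))²/2 = 1.408000/2 = 0.704000.
(Check via u − w = 2F/√(2b): u − w = 45.085430, 2F/√(2b) = 45.085429.)

b = 0.704 N·s/m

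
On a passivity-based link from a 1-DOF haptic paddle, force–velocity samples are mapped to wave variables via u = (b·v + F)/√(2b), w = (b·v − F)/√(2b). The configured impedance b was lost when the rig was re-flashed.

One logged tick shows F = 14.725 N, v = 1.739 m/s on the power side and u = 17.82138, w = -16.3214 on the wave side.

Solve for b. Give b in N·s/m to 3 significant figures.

b = 0.372 N·s/m

u + w = 1.49998;  u + w = √(2b)·v, so √(2b) = 1.49998/1.739 = 0.86255.
b = (√(2b))²/2 = 0.74400/2 = 0.37200.
(Check via u − w = 2F/√(2b): u − w = 34.14278, 2F/√(2b) = 34.14282.)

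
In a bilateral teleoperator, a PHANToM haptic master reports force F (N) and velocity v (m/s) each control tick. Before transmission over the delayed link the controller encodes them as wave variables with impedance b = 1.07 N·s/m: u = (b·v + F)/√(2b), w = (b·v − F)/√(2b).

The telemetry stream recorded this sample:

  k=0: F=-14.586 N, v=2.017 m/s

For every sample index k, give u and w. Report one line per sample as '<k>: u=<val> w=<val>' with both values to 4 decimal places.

k=0: b·v=1.07×2.017=2.1582; √(2b)=1.4629; u=(2.1582+(-14.586))/1.4629=-8.4955, w=(2.1582−(-14.586))/1.4629=11.4461

0: u=-8.4955 w=11.4461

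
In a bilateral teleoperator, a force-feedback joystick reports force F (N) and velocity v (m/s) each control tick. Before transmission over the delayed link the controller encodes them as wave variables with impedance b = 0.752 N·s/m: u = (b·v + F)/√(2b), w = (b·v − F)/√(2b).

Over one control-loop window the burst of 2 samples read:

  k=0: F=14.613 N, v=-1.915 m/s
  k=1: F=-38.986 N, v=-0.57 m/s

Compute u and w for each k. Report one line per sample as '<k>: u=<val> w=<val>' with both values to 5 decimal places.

0: u=10.74133 w=-13.08984
1: u=-32.13910 w=31.44006

k=0: b·v=0.752×(-1.915)=-1.44008; √(2b)=1.22638; u=(-1.44008+14.613)/1.22638=10.74133, w=(-1.44008−14.613)/1.22638=-13.08984
k=1: b·v=0.752×(-0.57)=-0.42864; √(2b)=1.22638; u=(-0.42864+(-38.986))/1.22638=-32.13910, w=(-0.42864−(-38.986))/1.22638=31.44006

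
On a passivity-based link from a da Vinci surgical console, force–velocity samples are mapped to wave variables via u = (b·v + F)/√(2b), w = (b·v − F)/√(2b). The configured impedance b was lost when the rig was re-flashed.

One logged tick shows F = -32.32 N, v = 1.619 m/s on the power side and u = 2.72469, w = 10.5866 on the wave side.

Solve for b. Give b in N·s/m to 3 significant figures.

b = 33.8 N·s/m

u + w = 13.3113;  u + w = √(2b)·v, so √(2b) = 13.3113/1.619 = 8.2219.
b = (√(2b))²/2 = 67.6000/2 = 33.8000.
(Check via u − w = 2F/√(2b): u − w = -7.8619, 2F/√(2b) = -7.8619.)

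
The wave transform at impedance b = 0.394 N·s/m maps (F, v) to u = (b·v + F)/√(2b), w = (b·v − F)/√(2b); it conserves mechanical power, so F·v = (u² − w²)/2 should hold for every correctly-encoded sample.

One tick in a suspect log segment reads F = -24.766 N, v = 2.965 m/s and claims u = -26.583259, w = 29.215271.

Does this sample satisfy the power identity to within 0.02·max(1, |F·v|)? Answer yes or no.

yes

F·v = (-24.766)×2.965 = -73.431190 W.
(u² − w²)/2 = (706.669659 − 853.532060)/2 = -73.431200 W.
|Δ| = 0.000010;  2% of max(1, |F·v|) = 1.468624.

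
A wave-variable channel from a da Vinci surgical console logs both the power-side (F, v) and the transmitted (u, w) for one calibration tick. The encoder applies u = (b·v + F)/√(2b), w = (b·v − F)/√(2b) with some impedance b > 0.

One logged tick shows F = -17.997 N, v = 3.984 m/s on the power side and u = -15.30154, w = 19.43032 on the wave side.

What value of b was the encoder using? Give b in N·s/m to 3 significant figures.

u + w = 4.1288;  u + w = √(2b)·v, so √(2b) = 4.1288/3.984 = 1.0363.
b = (√(2b))²/2 = 1.0740/2 = 0.5370.
(Check via u − w = 2F/√(2b): u − w = -34.7319, 2F/√(2b) = -34.7318.)

b = 0.537 N·s/m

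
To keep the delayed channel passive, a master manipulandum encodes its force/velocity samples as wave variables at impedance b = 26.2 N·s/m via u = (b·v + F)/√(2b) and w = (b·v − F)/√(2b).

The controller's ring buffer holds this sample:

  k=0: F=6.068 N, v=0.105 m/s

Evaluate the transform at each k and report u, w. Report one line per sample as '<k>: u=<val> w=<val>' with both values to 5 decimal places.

k=0: b·v=26.2×0.105=2.75100; √(2b)=7.23878; u=(2.75100+6.068)/7.23878=1.21830, w=(2.75100−6.068)/7.23878=-0.45823

0: u=1.21830 w=-0.45823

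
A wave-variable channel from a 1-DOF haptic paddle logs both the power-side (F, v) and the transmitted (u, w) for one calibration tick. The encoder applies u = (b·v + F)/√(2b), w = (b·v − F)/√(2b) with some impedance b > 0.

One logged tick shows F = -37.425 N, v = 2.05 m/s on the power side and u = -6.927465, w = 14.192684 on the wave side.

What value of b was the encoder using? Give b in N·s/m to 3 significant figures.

b = 6.28 N·s/m

u + w = 7.265219;  u + w = √(2b)·v, so √(2b) = 7.265219/2.05 = 3.544009.
b = (√(2b))²/2 = 12.560002/2 = 6.280001.
(Check via u − w = 2F/√(2b): u − w = -21.120149, 2F/√(2b) = -21.120148.)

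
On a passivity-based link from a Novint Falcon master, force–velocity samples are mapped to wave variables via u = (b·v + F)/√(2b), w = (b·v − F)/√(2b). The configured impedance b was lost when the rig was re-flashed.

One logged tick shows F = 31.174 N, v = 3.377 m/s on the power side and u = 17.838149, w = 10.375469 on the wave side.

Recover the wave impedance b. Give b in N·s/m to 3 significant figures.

u + w = 28.213618;  u + w = √(2b)·v, so √(2b) = 28.213618/3.377 = 8.354640.
b = (√(2b))²/2 = 69.800003/2 = 34.900002.
(Check via u − w = 2F/√(2b): u − w = 7.462680, 2F/√(2b) = 7.462680.)

b = 34.9 N·s/m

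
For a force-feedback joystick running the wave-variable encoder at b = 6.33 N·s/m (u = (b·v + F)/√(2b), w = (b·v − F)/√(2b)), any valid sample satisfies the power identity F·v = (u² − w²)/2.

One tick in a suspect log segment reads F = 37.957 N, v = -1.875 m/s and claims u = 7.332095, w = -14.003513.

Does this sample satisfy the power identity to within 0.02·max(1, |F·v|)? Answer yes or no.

yes

F·v = 37.957×(-1.875) = -71.169375 W.
(u² − w²)/2 = (53.759617 − 196.098376)/2 = -71.169380 W.
|Δ| = 0.000005;  2% of max(1, |F·v|) = 1.423388.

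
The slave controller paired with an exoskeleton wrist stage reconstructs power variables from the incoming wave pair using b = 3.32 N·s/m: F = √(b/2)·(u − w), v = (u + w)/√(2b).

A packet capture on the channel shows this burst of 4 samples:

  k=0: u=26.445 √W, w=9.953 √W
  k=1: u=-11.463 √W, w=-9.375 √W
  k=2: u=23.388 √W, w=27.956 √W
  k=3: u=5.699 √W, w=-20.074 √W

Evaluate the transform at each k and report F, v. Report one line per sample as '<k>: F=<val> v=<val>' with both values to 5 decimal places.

k=0: u−w=16.49200, u+w=36.39800; √(b/2)=1.28841, √(2b)=2.57682; F=1.28841×16.492=21.24846, v=36.39800/2.57682=14.12516
k=1: u−w=-2.08800, u+w=-20.83800; √(b/2)=1.28841, √(2b)=2.57682; F=1.28841×(-2.088)=-2.69020, v=-20.83800/2.57682=-8.08671
k=2: u−w=-4.56800, u+w=51.34400; √(b/2)=1.28841, √(2b)=2.57682; F=1.28841×(-4.568)=-5.88546, v=51.34400/2.57682=19.92534
k=3: u−w=25.77300, u+w=-14.37500; √(b/2)=1.28841, √(2b)=2.57682; F=1.28841×25.773=33.20619, v=-14.37500/2.57682=-5.57858

0: F=21.24846 v=14.12516
1: F=-2.69020 v=-8.08671
2: F=-5.88546 v=19.92534
3: F=33.20619 v=-5.57858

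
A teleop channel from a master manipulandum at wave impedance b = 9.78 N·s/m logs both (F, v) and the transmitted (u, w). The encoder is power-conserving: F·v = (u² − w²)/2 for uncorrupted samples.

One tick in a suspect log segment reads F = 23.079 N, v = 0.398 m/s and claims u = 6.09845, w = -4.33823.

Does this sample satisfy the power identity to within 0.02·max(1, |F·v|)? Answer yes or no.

F·v = 23.079×0.398 = 9.18544 W.
(u² − w²)/2 = (37.19109 − 18.82024)/2 = 9.18543 W.
|Δ| = 0.00002;  2% of max(1, |F·v|) = 0.18371.

yes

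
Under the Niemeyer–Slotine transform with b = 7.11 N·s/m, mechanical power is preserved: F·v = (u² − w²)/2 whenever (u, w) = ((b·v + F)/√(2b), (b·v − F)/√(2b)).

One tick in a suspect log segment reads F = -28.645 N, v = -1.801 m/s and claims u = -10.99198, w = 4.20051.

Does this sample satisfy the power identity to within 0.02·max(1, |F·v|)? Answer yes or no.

F·v = (-28.645)×(-1.801) = 51.5896 W.
(u² − w²)/2 = (120.8236 − 17.6443)/2 = 51.5897 W.
|Δ| = 0.0000;  2% of max(1, |F·v|) = 1.0318.

yes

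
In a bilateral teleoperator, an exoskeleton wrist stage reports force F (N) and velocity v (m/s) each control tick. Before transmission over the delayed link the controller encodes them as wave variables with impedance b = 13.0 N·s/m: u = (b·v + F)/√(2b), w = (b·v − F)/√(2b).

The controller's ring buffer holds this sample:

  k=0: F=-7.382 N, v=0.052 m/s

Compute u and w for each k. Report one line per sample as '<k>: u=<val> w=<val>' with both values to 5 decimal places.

0: u=-1.31515 w=1.58030

k=0: b·v=13.0×0.052=0.67600; √(2b)=5.09902; u=(0.67600+(-7.382))/5.09902=-1.31515, w=(0.67600−(-7.382))/5.09902=1.58030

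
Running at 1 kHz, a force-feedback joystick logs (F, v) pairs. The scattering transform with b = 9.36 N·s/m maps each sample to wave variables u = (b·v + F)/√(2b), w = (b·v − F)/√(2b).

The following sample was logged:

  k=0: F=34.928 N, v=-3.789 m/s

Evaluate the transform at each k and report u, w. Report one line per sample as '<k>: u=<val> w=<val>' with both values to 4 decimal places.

0: u=-0.1241 w=-16.2696

k=0: b·v=9.36×(-3.789)=-35.4650; √(2b)=4.3267; u=(-35.4650+34.928)/4.3267=-0.1241, w=(-35.4650−34.928)/4.3267=-16.2696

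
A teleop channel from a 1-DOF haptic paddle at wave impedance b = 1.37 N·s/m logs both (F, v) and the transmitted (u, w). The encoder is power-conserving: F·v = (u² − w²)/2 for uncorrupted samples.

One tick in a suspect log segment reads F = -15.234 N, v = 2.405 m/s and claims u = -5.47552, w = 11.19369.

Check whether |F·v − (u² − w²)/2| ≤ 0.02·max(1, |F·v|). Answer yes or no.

F·v = (-15.234)×2.405 = -36.63777 W.
(u² − w²)/2 = (29.98132 − 125.29870)/2 = -47.65869 W.
|Δ| = 11.02092;  2% of max(1, |F·v|) = 0.73276.

no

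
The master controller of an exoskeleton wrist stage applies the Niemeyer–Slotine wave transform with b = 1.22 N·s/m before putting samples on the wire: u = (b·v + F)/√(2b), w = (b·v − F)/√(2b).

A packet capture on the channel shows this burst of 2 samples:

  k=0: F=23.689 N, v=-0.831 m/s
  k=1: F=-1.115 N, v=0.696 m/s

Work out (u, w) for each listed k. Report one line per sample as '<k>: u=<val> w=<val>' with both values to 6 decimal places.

k=0: b·v=1.22×(-0.831)=-1.013820; √(2b)=1.562050; u=(-1.013820+23.689)/1.562050=14.516296, w=(-1.013820−23.689)/1.562050=-15.814360
k=1: b·v=1.22×0.696=0.849120; √(2b)=1.562050; u=(0.849120+(-1.115))/1.562050=-0.170212, w=(0.849120−(-1.115))/1.562050=1.257399

0: u=14.516296 w=-15.814360
1: u=-0.170212 w=1.257399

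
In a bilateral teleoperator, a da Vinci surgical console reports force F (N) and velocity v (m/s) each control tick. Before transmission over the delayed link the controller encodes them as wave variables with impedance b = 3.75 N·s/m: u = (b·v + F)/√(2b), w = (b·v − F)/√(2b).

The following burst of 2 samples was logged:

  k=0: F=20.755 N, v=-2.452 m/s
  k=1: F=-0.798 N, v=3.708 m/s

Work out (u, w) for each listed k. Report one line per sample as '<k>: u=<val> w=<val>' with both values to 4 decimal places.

k=0: b·v=3.75×(-2.452)=-9.1950; √(2b)=2.7386; u=(-9.1950+20.755)/2.7386=4.2211, w=(-9.1950−20.755)/2.7386=-10.9362
k=1: b·v=3.75×3.708=13.9050; √(2b)=2.7386; u=(13.9050+(-0.798))/2.7386=4.7860, w=(13.9050−(-0.798))/2.7386=5.3688

0: u=4.2211 w=-10.9362
1: u=4.7860 w=5.3688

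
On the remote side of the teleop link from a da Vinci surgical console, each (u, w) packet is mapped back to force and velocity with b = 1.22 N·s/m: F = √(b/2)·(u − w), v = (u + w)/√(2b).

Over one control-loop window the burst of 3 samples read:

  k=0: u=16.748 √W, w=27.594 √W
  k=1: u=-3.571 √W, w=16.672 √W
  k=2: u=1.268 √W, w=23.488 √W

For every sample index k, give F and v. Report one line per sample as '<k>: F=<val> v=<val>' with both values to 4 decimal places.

0: F=-8.4710 v=28.3871
1: F=-15.8103 v=8.3871
2: F=-17.3544 v=15.8484

k=0: u−w=-10.8460, u+w=44.3420; √(b/2)=0.7810, √(2b)=1.5620; F=0.7810×(-10.846)=-8.4710, v=44.3420/1.5620=28.3871
k=1: u−w=-20.2430, u+w=13.1010; √(b/2)=0.7810, √(2b)=1.5620; F=0.7810×(-20.243)=-15.8103, v=13.1010/1.5620=8.3871
k=2: u−w=-22.2200, u+w=24.7560; √(b/2)=0.7810, √(2b)=1.5620; F=0.7810×(-22.22)=-17.3544, v=24.7560/1.5620=15.8484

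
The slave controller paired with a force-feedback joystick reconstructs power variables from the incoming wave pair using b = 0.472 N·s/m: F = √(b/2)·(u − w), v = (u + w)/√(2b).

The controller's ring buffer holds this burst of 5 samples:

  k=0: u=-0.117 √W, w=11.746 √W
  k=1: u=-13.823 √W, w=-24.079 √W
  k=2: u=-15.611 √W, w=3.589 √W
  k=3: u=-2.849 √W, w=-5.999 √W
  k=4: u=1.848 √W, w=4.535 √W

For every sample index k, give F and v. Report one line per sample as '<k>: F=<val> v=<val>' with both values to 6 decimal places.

k=0: u−w=-11.863000, u+w=11.629000; √(b/2)=0.485798, √(2b)=0.971597; F=0.485798×(-11.863)=-5.763025, v=11.629000/0.971597=11.968959
k=1: u−w=10.256000, u+w=-37.902000; √(b/2)=0.485798, √(2b)=0.971597; F=0.485798×10.256=4.982347, v=-37.902000/0.971597=-39.010016
k=2: u−w=-19.200000, u+w=-12.022000; √(b/2)=0.485798, √(2b)=0.971597; F=0.485798×(-19.2)=-9.327328, v=-12.022000/0.971597=-12.373448
k=3: u−w=3.150000, u+w=-8.848000; √(b/2)=0.485798, √(2b)=0.971597; F=0.485798×3.15=1.530265, v=-8.848000/0.971597=-9.106660
k=4: u−w=-2.687000, u+w=6.383000; √(b/2)=0.485798, √(2b)=0.971597; F=0.485798×(-2.687)=-1.305340, v=6.383000/0.971597=6.569599

0: F=-5.763025 v=11.968959
1: F=4.982347 v=-39.010016
2: F=-9.327328 v=-12.373448
3: F=1.530265 v=-9.106660
4: F=-1.305340 v=6.569599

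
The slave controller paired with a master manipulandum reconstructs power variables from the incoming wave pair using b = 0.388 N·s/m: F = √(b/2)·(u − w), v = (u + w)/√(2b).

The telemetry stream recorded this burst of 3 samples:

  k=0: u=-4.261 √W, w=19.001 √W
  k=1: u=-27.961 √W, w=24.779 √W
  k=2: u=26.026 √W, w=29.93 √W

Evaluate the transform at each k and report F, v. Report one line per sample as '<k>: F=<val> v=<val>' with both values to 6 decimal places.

k=0: u−w=-23.262000, u+w=14.740000; √(b/2)=0.440454, √(2b)=0.880909; F=0.440454×(-23.262)=-10.245848, v=14.740000/0.880909=16.732723
k=1: u−w=-52.740000, u+w=-3.182000; √(b/2)=0.440454, √(2b)=0.880909; F=0.440454×(-52.74)=-23.229560, v=-3.182000/0.880909=-3.612179
k=2: u−w=-3.904000, u+w=55.956000; √(b/2)=0.440454, √(2b)=0.880909; F=0.440454×(-3.904)=-1.719534, v=55.956000/0.880909=63.520777

0: F=-10.245848 v=16.732723
1: F=-23.229560 v=-3.612179
2: F=-1.719534 v=63.520777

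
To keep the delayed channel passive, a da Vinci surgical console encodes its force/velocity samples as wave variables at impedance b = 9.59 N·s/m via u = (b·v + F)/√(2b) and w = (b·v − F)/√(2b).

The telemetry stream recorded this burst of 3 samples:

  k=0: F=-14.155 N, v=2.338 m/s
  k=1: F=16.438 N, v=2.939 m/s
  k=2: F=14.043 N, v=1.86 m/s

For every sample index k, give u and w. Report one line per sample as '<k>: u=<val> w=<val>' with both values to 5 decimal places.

k=0: b·v=9.59×2.338=22.42142; √(2b)=4.37950; u=(22.42142+(-14.155))/4.37950=1.88753, w=(22.42142−(-14.155))/4.37950=8.35174
k=1: b·v=9.59×2.939=28.18501; √(2b)=4.37950; u=(28.18501+16.438)/4.37950=10.18907, w=(28.18501−16.438)/4.37950=2.68227
k=2: b·v=9.59×1.86=17.83740; √(2b)=4.37950; u=(17.83740+14.043)/4.37950=7.27946, w=(17.83740−14.043)/4.37950=0.86640

0: u=1.88753 w=8.35174
1: u=10.18907 w=2.68227
2: u=7.27946 w=0.86640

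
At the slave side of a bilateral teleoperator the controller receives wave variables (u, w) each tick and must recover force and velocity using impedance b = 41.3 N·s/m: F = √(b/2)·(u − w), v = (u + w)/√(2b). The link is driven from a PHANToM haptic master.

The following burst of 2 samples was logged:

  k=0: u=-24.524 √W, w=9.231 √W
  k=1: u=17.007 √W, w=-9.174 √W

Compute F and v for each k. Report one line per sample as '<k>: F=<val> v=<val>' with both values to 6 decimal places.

k=0: u−w=-33.755000, u+w=-15.293000; √(b/2)=4.544227, √(2b)=9.088454; F=4.544227×(-33.755)=-153.390386, v=-15.293000/9.088454=-1.682684
k=1: u−w=26.181000, u+w=7.833000; √(b/2)=4.544227, √(2b)=9.088454; F=4.544227×26.181=118.972410, v=7.833000/9.088454=0.861863

0: F=-153.390386 v=-1.682684
1: F=118.972410 v=0.861863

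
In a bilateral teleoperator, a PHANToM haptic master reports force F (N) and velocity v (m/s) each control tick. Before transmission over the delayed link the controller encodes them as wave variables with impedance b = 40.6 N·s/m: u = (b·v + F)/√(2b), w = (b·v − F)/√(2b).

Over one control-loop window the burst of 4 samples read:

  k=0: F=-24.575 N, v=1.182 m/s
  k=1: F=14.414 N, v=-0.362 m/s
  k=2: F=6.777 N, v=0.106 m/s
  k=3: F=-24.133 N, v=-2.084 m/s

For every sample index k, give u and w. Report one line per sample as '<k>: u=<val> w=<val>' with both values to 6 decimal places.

0: u=2.598372 w=8.052753
1: u=-0.031428 w=-3.230592
2: u=1.229661 w=-0.274484
3: u=-12.067711 w=-6.711431

k=0: b·v=40.6×1.182=47.989200; √(2b)=9.011104; u=(47.989200+(-24.575))/9.011104=2.598372, w=(47.989200−(-24.575))/9.011104=8.052753
k=1: b·v=40.6×(-0.362)=-14.697200; √(2b)=9.011104; u=(-14.697200+14.414)/9.011104=-0.031428, w=(-14.697200−14.414)/9.011104=-3.230592
k=2: b·v=40.6×0.106=4.303600; √(2b)=9.011104; u=(4.303600+6.777)/9.011104=1.229661, w=(4.303600−6.777)/9.011104=-0.274484
k=3: b·v=40.6×(-2.084)=-84.610400; √(2b)=9.011104; u=(-84.610400+(-24.133))/9.011104=-12.067711, w=(-84.610400−(-24.133))/9.011104=-6.711431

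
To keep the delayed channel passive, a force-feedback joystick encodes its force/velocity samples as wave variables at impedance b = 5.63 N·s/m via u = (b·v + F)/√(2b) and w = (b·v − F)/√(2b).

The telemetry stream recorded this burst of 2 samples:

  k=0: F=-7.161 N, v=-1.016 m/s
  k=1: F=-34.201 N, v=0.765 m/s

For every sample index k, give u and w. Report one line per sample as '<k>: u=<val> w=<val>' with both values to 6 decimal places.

0: u=-3.838690 w=0.429409
1: u=-8.908725 w=11.475753

k=0: b·v=5.63×(-1.016)=-5.720080; √(2b)=3.355592; u=(-5.720080+(-7.161))/3.355592=-3.838690, w=(-5.720080−(-7.161))/3.355592=0.429409
k=1: b·v=5.63×0.765=4.306950; √(2b)=3.355592; u=(4.306950+(-34.201))/3.355592=-8.908725, w=(4.306950−(-34.201))/3.355592=11.475753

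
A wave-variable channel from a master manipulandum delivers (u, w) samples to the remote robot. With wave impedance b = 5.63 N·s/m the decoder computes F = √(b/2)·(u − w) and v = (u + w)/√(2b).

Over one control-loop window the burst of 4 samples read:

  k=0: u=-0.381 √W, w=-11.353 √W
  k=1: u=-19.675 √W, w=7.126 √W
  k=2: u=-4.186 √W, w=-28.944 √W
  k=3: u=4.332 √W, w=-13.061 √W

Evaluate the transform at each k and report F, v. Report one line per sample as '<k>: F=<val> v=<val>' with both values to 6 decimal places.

0: F=18.408780 v=-3.496849
1: F=-44.966615 v=-3.739727
2: F=41.538878 v=-9.873071
3: F=29.181909 v=-2.601329

k=0: u−w=10.972000, u+w=-11.734000; √(b/2)=1.677796, √(2b)=3.355592; F=1.677796×10.972=18.408780, v=-11.734000/3.355592=-3.496849
k=1: u−w=-26.801000, u+w=-12.549000; √(b/2)=1.677796, √(2b)=3.355592; F=1.677796×(-26.801)=-44.966615, v=-12.549000/3.355592=-3.739727
k=2: u−w=24.758000, u+w=-33.130000; √(b/2)=1.677796, √(2b)=3.355592; F=1.677796×24.758=41.538878, v=-33.130000/3.355592=-9.873071
k=3: u−w=17.393000, u+w=-8.729000; √(b/2)=1.677796, √(2b)=3.355592; F=1.677796×17.393=29.181909, v=-8.729000/3.355592=-2.601329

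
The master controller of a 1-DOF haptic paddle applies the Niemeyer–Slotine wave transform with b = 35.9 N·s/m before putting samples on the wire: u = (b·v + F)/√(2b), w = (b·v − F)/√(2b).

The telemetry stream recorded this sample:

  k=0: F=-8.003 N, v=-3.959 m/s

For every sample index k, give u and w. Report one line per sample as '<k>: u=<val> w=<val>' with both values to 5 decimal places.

k=0: b·v=35.9×(-3.959)=-142.12810; √(2b)=8.47349; u=(-142.12810+(-8.003))/8.47349=-17.71774, w=(-142.12810−(-8.003))/8.47349=-15.82879

0: u=-17.71774 w=-15.82879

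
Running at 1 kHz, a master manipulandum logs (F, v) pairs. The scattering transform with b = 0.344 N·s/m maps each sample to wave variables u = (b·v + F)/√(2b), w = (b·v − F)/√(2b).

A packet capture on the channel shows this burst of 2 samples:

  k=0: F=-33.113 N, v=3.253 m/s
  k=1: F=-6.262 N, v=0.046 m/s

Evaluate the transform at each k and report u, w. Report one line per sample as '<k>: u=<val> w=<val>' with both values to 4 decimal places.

k=0: b·v=0.344×3.253=1.1190; √(2b)=0.8295; u=(1.1190+(-33.113))/0.8295=-38.5722, w=(1.1190−(-33.113))/0.8295=41.2704
k=1: b·v=0.344×0.046=0.0158; √(2b)=0.8295; u=(0.0158+(-6.262))/0.8295=-7.5304, w=(0.0158−(-6.262))/0.8295=7.5686

0: u=-38.5722 w=41.2704
1: u=-7.5304 w=7.5686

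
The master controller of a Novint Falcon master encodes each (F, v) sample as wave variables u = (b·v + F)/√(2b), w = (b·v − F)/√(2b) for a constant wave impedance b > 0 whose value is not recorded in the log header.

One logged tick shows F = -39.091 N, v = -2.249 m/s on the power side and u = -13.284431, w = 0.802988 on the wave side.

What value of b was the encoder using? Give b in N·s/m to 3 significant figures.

b = 15.4 N·s/m

u + w = -12.481443;  u + w = √(2b)·v, so √(2b) = -12.481443/(-2.249) = 5.549775.
b = (√(2b))²/2 = 30.799998/2 = 15.399999.
(Check via u − w = 2F/√(2b): u − w = -14.087419, 2F/√(2b) = -14.087419.)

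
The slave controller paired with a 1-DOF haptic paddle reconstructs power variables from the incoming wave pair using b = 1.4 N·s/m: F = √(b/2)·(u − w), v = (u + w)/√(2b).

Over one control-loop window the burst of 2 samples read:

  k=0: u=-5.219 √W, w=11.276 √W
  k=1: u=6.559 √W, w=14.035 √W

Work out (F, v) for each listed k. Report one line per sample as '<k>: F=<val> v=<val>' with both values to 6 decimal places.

0: F=-13.800707 v=3.619750
1: F=-6.254870 v=12.307269

k=0: u−w=-16.495000, u+w=6.057000; √(b/2)=0.836660, √(2b)=1.673320; F=0.836660×(-16.495)=-13.800707, v=6.057000/1.673320=3.619750
k=1: u−w=-7.476000, u+w=20.594000; √(b/2)=0.836660, √(2b)=1.673320; F=0.836660×(-7.476)=-6.254870, v=20.594000/1.673320=12.307269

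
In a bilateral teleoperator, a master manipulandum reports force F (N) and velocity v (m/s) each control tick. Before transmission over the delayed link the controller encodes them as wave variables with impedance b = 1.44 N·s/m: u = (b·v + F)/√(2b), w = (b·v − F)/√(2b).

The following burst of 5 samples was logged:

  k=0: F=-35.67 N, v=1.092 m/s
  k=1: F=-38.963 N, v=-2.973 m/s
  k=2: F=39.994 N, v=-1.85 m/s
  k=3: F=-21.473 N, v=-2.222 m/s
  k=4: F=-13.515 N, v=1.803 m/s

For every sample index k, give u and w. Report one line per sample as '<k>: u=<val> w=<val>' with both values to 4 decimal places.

0: u=-20.0922 w=21.9453
1: u=-25.4818 w=20.4365
2: u=21.9969 w=-25.1365
3: u=-14.5385 w=10.7677
4: u=-6.4339 w=9.4937

k=0: b·v=1.44×1.092=1.5725; √(2b)=1.6971; u=(1.5725+(-35.67))/1.6971=-20.0922, w=(1.5725−(-35.67))/1.6971=21.9453
k=1: b·v=1.44×(-2.973)=-4.2811; √(2b)=1.6971; u=(-4.2811+(-38.963))/1.6971=-25.4818, w=(-4.2811−(-38.963))/1.6971=20.4365
k=2: b·v=1.44×(-1.85)=-2.6640; √(2b)=1.6971; u=(-2.6640+39.994)/1.6971=21.9969, w=(-2.6640−39.994)/1.6971=-25.1365
k=3: b·v=1.44×(-2.222)=-3.1997; √(2b)=1.6971; u=(-3.1997+(-21.473))/1.6971=-14.5385, w=(-3.1997−(-21.473))/1.6971=10.7677
k=4: b·v=1.44×1.803=2.5963; √(2b)=1.6971; u=(2.5963+(-13.515))/1.6971=-6.4339, w=(2.5963−(-13.515))/1.6971=9.4937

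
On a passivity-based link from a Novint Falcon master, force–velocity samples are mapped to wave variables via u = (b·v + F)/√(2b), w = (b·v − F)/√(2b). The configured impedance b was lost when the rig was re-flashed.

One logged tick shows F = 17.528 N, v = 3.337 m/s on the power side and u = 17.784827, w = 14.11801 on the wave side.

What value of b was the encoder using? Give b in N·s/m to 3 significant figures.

b = 45.7 N·s/m

u + w = 31.902837;  u + w = √(2b)·v, so √(2b) = 31.902837/3.337 = 9.560335.
b = (√(2b))²/2 = 91.400000/2 = 45.700000.
(Check via u − w = 2F/√(2b): u − w = 3.666817, 2F/√(2b) = 3.666817.)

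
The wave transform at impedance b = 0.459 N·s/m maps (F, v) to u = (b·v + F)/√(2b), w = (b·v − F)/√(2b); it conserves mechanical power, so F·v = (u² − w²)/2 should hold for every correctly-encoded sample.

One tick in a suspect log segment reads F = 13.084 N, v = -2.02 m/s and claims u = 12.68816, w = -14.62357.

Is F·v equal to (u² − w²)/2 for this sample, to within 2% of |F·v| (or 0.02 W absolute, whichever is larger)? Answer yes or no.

yes

F·v = 13.084×(-2.02) = -26.4297 W.
(u² − w²)/2 = (160.9894 − 213.8488)/2 = -26.4297 W.
|Δ| = 0.0000;  2% of max(1, |F·v|) = 0.5286.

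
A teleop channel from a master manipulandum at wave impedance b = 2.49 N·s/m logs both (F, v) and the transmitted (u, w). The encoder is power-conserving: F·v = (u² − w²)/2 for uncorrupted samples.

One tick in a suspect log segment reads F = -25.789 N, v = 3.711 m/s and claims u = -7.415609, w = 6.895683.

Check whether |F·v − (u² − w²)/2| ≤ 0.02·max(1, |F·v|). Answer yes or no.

no

F·v = (-25.789)×3.711 = -95.702979 W.
(u² − w²)/2 = (54.991257 − 47.550444)/2 = 3.720406 W.
|Δ| = 99.423385;  2% of max(1, |F·v|) = 1.914060.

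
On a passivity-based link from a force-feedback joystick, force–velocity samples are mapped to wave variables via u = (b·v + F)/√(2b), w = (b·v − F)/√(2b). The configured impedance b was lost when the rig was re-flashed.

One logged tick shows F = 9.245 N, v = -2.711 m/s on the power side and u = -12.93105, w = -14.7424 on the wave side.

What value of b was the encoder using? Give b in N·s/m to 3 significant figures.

u + w = -27.6735;  u + w = √(2b)·v, so √(2b) = -27.6735/(-2.711) = 10.2078.
b = (√(2b))²/2 = 104.2000/2 = 52.1000.
(Check via u − w = 2F/√(2b): u − w = 1.8113, 2F/√(2b) = 1.8114.)

b = 52.1 N·s/m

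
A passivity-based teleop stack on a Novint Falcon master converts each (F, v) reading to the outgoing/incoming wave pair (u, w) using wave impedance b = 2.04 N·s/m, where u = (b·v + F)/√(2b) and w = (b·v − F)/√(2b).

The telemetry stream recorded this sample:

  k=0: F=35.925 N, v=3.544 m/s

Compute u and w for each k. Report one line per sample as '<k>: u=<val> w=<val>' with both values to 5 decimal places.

0: u=21.36479 w=-14.20626

k=0: b·v=2.04×3.544=7.22976; √(2b)=2.01990; u=(7.22976+35.925)/2.01990=21.36479, w=(7.22976−35.925)/2.01990=-14.20626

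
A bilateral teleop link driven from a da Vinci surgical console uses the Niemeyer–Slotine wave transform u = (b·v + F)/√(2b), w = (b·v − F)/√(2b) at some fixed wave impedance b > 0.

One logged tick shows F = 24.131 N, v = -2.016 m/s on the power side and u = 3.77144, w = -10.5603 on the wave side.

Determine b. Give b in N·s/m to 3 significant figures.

u + w = -6.7889;  u + w = √(2b)·v, so √(2b) = -6.7889/(-2.016) = 3.3675.
b = (√(2b))²/2 = 11.3400/2 = 5.6700.
(Check via u − w = 2F/√(2b): u − w = 14.3317, 2F/√(2b) = 14.3317.)

b = 5.67 N·s/m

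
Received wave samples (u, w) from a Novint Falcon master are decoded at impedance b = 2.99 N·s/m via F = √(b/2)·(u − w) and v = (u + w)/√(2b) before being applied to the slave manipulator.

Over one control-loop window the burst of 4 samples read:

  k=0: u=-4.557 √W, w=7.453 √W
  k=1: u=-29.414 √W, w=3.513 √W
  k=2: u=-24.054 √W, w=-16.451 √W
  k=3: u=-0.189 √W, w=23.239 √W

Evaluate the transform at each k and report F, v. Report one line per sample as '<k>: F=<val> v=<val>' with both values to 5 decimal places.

0: F=-14.68465 v=1.18426
1: F=-40.25991 v=-10.59171
2: F=-9.29620 v=-16.56373
3: F=-28.64546 v=9.42585

k=0: u−w=-12.01000, u+w=2.89600; √(b/2)=1.22270, √(2b)=2.44540; F=1.22270×(-12.01)=-14.68465, v=2.89600/2.44540=1.18426
k=1: u−w=-32.92700, u+w=-25.90100; √(b/2)=1.22270, √(2b)=2.44540; F=1.22270×(-32.927)=-40.25991, v=-25.90100/2.44540=-10.59171
k=2: u−w=-7.60300, u+w=-40.50500; √(b/2)=1.22270, √(2b)=2.44540; F=1.22270×(-7.603)=-9.29620, v=-40.50500/2.44540=-16.56373
k=3: u−w=-23.42800, u+w=23.05000; √(b/2)=1.22270, √(2b)=2.44540; F=1.22270×(-23.428)=-28.64546, v=23.05000/2.44540=9.42585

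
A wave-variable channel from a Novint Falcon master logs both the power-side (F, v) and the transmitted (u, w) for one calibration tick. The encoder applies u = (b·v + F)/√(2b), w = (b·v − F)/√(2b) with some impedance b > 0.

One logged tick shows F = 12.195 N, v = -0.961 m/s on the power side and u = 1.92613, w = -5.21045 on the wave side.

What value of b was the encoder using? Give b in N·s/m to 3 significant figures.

u + w = -3.28432;  u + w = √(2b)·v, so √(2b) = -3.28432/(-0.961) = 3.41761.
b = (√(2b))²/2 = 11.68004/2 = 5.84002.
(Check via u − w = 2F/√(2b): u − w = 7.13658, 2F/√(2b) = 7.13657.)

b = 5.84 N·s/m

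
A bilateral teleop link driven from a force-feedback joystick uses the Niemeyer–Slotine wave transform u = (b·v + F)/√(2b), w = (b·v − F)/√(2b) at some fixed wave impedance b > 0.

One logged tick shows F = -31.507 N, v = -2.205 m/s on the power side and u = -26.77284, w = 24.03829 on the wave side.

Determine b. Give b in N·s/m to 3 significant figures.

b = 0.769 N·s/m

u + w = -2.73455;  u + w = √(2b)·v, so √(2b) = -2.73455/(-2.205) = 1.24016.
b = (√(2b))²/2 = 1.53799/2 = 0.76900.
(Check via u − w = 2F/√(2b): u − w = -50.81113, 2F/√(2b) = -50.81124.)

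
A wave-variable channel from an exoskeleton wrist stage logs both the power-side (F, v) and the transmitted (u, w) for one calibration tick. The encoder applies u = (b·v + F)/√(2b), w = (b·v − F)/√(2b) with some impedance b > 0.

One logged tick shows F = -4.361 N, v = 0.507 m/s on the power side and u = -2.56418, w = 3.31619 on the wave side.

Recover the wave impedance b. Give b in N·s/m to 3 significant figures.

u + w = 0.7520;  u + w = √(2b)·v, so √(2b) = 0.7520/0.507 = 1.4833.
b = (√(2b))²/2 = 2.2000/2 = 1.1000.
(Check via u − w = 2F/√(2b): u − w = -5.8804, 2F/√(2b) = -5.8803.)

b = 1.1 N·s/m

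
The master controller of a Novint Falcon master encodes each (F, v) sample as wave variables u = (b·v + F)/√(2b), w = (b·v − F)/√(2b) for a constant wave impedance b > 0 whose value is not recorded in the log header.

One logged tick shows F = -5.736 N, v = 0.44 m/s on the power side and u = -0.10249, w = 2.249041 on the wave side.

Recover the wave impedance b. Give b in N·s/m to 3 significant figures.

b = 11.9 N·s/m

u + w = 2.146551;  u + w = √(2b)·v, so √(2b) = 2.146551/0.44 = 4.878525.
b = (√(2b))²/2 = 23.800006/2 = 11.900003.
(Check via u − w = 2F/√(2b): u − w = -2.351531, 2F/√(2b) = -2.351530.)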